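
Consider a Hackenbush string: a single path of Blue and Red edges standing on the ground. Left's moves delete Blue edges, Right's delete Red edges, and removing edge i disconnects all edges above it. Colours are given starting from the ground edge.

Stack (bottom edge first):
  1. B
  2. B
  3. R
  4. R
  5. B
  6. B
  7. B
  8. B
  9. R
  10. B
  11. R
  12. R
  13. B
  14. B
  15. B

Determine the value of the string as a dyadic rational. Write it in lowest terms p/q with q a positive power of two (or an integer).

12111/8192

step 1: add B to get B; options L={ 0 } R={ · } → 1
step 2: add B to get BB; options L={ 0,1 } R={ · } → 2
step 3: add R to get BBR; options L={ 0,1 } R={ 2 } → 3/2
step 4: add R to get BBRR; options L={ 0,1 } R={ 3/2,2 } → 5/4
step 5: add B to get BBRRB; options L={ 0,1,5/4 } R={ 3/2,2 } → 11/8
step 6: add B to get BBRRBB; options L={ 0,1,5/4,11/8 } R={ 3/2,2 } → 23/16
step 7: add B to get BBRRBBB; options L={ 0,1,5/4,11/8,23/16 } R={ 3/2,2 } → 47/32
step 8: add B to get BBRRBBBB; options L={ 0,1,5/4,11/8,23/16,47/32 } R={ 3/2,2 } → 95/64
step 9: add R to get BBRRBBBBR; options L={ 0,1,5/4,11/8,23/16,47/32 } R={ 95/64,3/2,2 } → 189/128
step 10: add B to get BBRRBBBBRB; options L={ 0,1,5/4,11/8,23/16,47/32,189/128 } R={ 95/64,3/2,2 } → 379/256
step 11: add R to get BBRRBBBBRBR; options L={ 0,1,5/4,11/8,23/16,47/32,189/128 } R={ 379/256,95/64,3/2,2 } → 757/512
step 12: add R to get BBRRBBBBRBRR; options L={ 0,1,5/4,11/8,23/16,47/32,189/128 } R={ 757/512,379/256,95/64,3/2,2 } → 1513/1024
step 13: add B to get BBRRBBBBRBRRB; options L={ 0,1,5/4,11/8,23/16,47/32,189/128,1513/1024 } R={ 757/512,379/256,95/64,3/2,2 } → 3027/2048
step 14: add B to get BBRRBBBBRBRRBB; options L={ 0,1,5/4,11/8,23/16,47/32,189/128,1513/1024,3027/2048 } R={ 757/512,379/256,95/64,3/2,2 } → 6055/4096
step 15: add B to get BBRRBBBBRBRRBBB; options L={ 0,1,5/4,11/8,23/16,47/32,189/128,1513/1024,3027/2048,6055/4096 } R={ 757/512,379/256,95/64,3/2,2 } → 12111/8192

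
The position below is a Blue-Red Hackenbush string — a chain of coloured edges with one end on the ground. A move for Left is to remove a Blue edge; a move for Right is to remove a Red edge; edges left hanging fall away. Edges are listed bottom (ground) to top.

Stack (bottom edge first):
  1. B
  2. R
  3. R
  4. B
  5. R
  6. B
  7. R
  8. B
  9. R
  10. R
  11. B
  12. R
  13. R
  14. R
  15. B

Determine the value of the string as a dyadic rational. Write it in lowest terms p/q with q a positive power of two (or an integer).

G_1 [B]  L=[0]  R=[∅]  => 1
G_2 [BR]  L=[0]  R=[1]  => 1/2
G_3 [BRR]  L=[0]  R=[1/2,1]  => 1/4
G_4 [BRRB]  L=[0,1/4]  R=[1/2,1]  => 3/8
G_5 [BRRBR]  L=[0,1/4]  R=[3/8,1/2,1]  => 5/16
G_6 [BRRBRB]  L=[0,1/4,5/16]  R=[3/8,1/2,1]  => 11/32
G_7 [BRRBRBR]  L=[0,1/4,5/16]  R=[11/32,3/8,1/2,1]  => 21/64
G_8 [BRRBRBRB]  L=[0,1/4,5/16,21/64]  R=[11/32,3/8,1/2,1]  => 43/128
G_9 [BRRBRBRBR]  L=[0,1/4,5/16,21/64]  R=[43/128,11/32,3/8,1/2,1]  => 85/256
G_10 [BRRBRBRBRR]  L=[0,1/4,5/16,21/64]  R=[85/256,43/128,11/32,3/8,1/2,1]  => 169/512
G_11 [BRRBRBRBRRB]  L=[0,1/4,5/16,21/64,169/512]  R=[85/256,43/128,11/32,3/8,1/2,1]  => 339/1024
G_12 [BRRBRBRBRRBR]  L=[0,1/4,5/16,21/64,169/512]  R=[339/1024,85/256,43/128,11/32,3/8,1/2,1]  => 677/2048
G_13 [BRRBRBRBRRBRR]  L=[0,1/4,5/16,21/64,169/512]  R=[677/2048,339/1024,85/256,43/128,11/32,3/8,1/2,1]  => 1353/4096
G_14 [BRRBRBRBRRBRRR]  L=[0,1/4,5/16,21/64,169/512]  R=[1353/4096,677/2048,339/1024,85/256,43/128,11/32,3/8,1/2,1]  => 2705/8192
G_15 [BRRBRBRBRRBRRRB]  L=[0,1/4,5/16,21/64,169/512,2705/8192]  R=[1353/4096,677/2048,339/1024,85/256,43/128,11/32,3/8,1/2,1]  => 5411/16384

5411/16384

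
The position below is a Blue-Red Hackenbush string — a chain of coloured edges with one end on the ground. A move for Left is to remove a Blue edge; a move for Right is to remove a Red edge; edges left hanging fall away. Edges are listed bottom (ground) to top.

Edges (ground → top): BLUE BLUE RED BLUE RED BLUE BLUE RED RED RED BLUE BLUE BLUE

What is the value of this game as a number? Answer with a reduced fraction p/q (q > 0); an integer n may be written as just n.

3471/2048

Build g(s[:k]) for k = 1..13, string s = BLUE BLUE RED BLUE RED BLUE BLUE RED RED RED BLUE BLUE BLUE.
edge 1 of 13 (BLUE): { 0 | none } — 1
edge 2 of 13 (BLUE): { 0,1 | none } — 2
edge 3 of 13 (RED): { 0,1 | 2 } — 3/2
edge 4 of 13 (BLUE): { 0,1,3/2 | 2 } — 7/4
edge 5 of 13 (RED): { 0,1,3/2 | 7/4,2 } — 13/8
edge 6 of 13 (BLUE): { 0,1,3/2,13/8 | 7/4,2 } — 27/16
edge 7 of 13 (BLUE): { 0,1,3/2,13/8,27/16 | 7/4,2 } — 55/32
edge 8 of 13 (RED): { 0,1,3/2,13/8,27/16 | 55/32,7/4,2 } — 109/64
edge 9 of 13 (RED): { 0,1,3/2,13/8,27/16 | 109/64,55/32,7/4,2 } — 217/128
edge 10 of 13 (RED): { 0,1,3/2,13/8,27/16 | 217/128,109/64,55/32,7/4,2 } — 433/256
edge 11 of 13 (BLUE): { 0,1,3/2,13/8,27/16,433/256 | 217/128,109/64,55/32,7/4,2 } — 867/512
edge 12 of 13 (BLUE): { 0,1,3/2,13/8,27/16,433/256,867/512 | 217/128,109/64,55/32,7/4,2 } — 1735/1024
edge 13 of 13 (BLUE): { 0,1,3/2,13/8,27/16,433/256,867/512,1735/1024 | 217/128,109/64,55/32,7/4,2 } — 3471/2048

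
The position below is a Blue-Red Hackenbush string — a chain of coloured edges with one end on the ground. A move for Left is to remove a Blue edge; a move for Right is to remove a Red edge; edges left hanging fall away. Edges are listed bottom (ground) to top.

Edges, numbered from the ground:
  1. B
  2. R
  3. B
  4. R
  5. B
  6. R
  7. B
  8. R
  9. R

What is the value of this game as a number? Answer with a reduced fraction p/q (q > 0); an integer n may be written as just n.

169/256

B: Left { 0 }, Right { ∅ } -> simplest 1
BR: Left { 0 }, Right { 1 } -> simplest 1/2
BRB: Left { 0, 1/2 }, Right { 1 } -> simplest 3/4
BRBR: Left { 0, 1/2 }, Right { 3/4, 1 } -> simplest 5/8
BRBRB: Left { 0, 1/2, 5/8 }, Right { 3/4, 1 } -> simplest 11/16
BRBRBR: Left { 0, 1/2, 5/8 }, Right { 11/16, 3/4, 1 } -> simplest 21/32
BRBRBRB: Left { 0, 1/2, 5/8, 21/32 }, Right { 11/16, 3/4, 1 } -> simplest 43/64
BRBRBRBR: Left { 0, 1/2, 5/8, 21/32 }, Right { 43/64, 11/16, 3/4, 1 } -> simplest 85/128
BRBRBRBRR: Left { 0, 1/2, 5/8, 21/32 }, Right { 85/128, 43/64, 11/16, 3/4, 1 } -> simplest 169/256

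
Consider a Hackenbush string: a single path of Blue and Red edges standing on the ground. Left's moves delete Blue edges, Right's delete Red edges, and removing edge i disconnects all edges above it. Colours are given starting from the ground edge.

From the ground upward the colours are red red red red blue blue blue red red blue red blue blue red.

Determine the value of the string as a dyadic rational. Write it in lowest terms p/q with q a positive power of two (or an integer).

Prefix values for red red red red blue blue blue red red blue red blue blue red via {L|R} + simplicity:
r: Left {  }, Right { 0 } => simplest -1
rr: Left {  }, Right { -1, 0 } => simplest -2
rrr: Left {  }, Right { -2, -1, 0 } => simplest -3
rrrr: Left {  }, Right { -3, -2, -1, 0 } => simplest -4
rrrrb: Left { -4 }, Right { -3, -2, -1, 0 } => simplest -7/2
rrrrbb: Left { -4, -7/2 }, Right { -3, -2, -1, 0 } => simplest -13/4
rrrrbbb: Left { -4, -7/2, -13/4 }, Right { -3, -2, -1, 0 } => simplest -25/8
rrrrbbbr: Left { -4, -7/2, -13/4 }, Right { -25/8, -3, -2, -1, 0 } => simplest -51/16
rrrrbbbrr: Left { -4, -7/2, -13/4 }, Right { -51/16, -25/8, -3, -2, -1, 0 } => simplest -103/32
rrrrbbbrrb: Left { -4, -7/2, -13/4, -103/32 }, Right { -51/16, -25/8, -3, -2, -1, 0 } => simplest -205/64
rrrrbbbrrbr: Left { -4, -7/2, -13/4, -103/32 }, Right { -205/64, -51/16, -25/8, -3, -2, -1, 0 } => simplest -411/128
rrrrbbbrrbrb: Left { -4, -7/2, -13/4, -103/32, -411/128 }, Right { -205/64, -51/16, -25/8, -3, -2, -1, 0 } => simplest -821/256
rrrrbbbrrbrbb: Left { -4, -7/2, -13/4, -103/32, -411/128, -821/256 }, Right { -205/64, -51/16, -25/8, -3, -2, -1, 0 } => simplest -1641/512
rrrrbbbrrbrbbr: Left { -4, -7/2, -13/4, -103/32, -411/128, -821/256 }, Right { -1641/512, -205/64, -51/16, -25/8, -3, -2, -1, 0 } => simplest -3283/1024

-3283/1024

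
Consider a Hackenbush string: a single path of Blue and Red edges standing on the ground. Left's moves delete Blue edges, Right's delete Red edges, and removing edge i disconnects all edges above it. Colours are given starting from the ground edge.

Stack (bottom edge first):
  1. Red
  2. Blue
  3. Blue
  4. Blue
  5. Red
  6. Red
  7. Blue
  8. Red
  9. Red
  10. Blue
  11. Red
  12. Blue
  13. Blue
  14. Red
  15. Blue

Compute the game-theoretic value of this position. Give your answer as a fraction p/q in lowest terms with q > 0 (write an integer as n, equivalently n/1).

Prefix values for Red Blue Blue Blue Red Red Blue Red Red Blue Red Blue Blue Red Blue via {L|R} + simplicity:
1 of 15 · R · max L −∞ · min R 0 ⇒ -1
2 of 15 · RB · max L -1 · min R 0 ⇒ -1/2
3 of 15 · RBB · max L -1/2 · min R 0 ⇒ -1/4
4 of 15 · RBBB · max L -1/4 · min R 0 ⇒ -1/8
5 of 15 · RBBBR · max L -1/4 · min R -1/8 ⇒ -3/16
6 of 15 · RBBBRR · max L -1/4 · min R -3/16 ⇒ -7/32
7 of 15 · RBBBRRB · max L -7/32 · min R -3/16 ⇒ -13/64
8 of 15 · RBBBRRBR · max L -7/32 · min R -13/64 ⇒ -27/128
9 of 15 · RBBBRRBRR · max L -7/32 · min R -27/128 ⇒ -55/256
10 of 15 · RBBBRRBRRB · max L -55/256 · min R -27/128 ⇒ -109/512
11 of 15 · RBBBRRBRRBR · max L -55/256 · min R -109/512 ⇒ -219/1024
12 of 15 · RBBBRRBRRBRB · max L -219/1024 · min R -109/512 ⇒ -437/2048
13 of 15 · RBBBRRBRRBRBB · max L -437/2048 · min R -109/512 ⇒ -873/4096
14 of 15 · RBBBRRBRRBRBBR · max L -437/2048 · min R -873/4096 ⇒ -1747/8192
15 of 15 · RBBBRRBRRBRBBRB · max L -1747/8192 · min R -873/4096 ⇒ -3493/16384

-3493/16384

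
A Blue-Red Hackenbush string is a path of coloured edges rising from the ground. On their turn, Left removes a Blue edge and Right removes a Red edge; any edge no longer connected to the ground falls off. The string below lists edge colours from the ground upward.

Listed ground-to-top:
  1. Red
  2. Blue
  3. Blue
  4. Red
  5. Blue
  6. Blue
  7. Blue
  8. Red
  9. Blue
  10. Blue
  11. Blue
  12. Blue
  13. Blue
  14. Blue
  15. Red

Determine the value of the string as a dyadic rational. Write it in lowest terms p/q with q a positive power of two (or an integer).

-4355/16384

Recurse on prefixes of the 15-edge string Red Blue Blue Red Blue Blue Blue Red Blue Blue Blue Blue Blue Blue Red:
R: Left { · }, Right { 0 } -> simplest -1
RB: Left { -1 }, Right { 0 } -> simplest -1/2
RBB: Left { -1; -1/2 }, Right { 0 } -> simplest -1/4
RBBR: Left { -1; -1/2 }, Right { -1/4; 0 } -> simplest -3/8
RBBRB: Left { -1; -1/2; -3/8 }, Right { -1/4; 0 } -> simplest -5/16
RBBRBB: Left { -1; -1/2; -3/8; -5/16 }, Right { -1/4; 0 } -> simplest -9/32
RBBRBBB: Left { -1; -1/2; -3/8; -5/16; -9/32 }, Right { -1/4; 0 } -> simplest -17/64
RBBRBBBR: Left { -1; -1/2; -3/8; -5/16; -9/32 }, Right { -17/64; -1/4; 0 } -> simplest -35/128
RBBRBBBRB: Left { -1; -1/2; -3/8; -5/16; -9/32; -35/128 }, Right { -17/64; -1/4; 0 } -> simplest -69/256
RBBRBBBRBB: Left { -1; -1/2; -3/8; -5/16; -9/32; -35/128; -69/256 }, Right { -17/64; -1/4; 0 } -> simplest -137/512
RBBRBBBRBBB: Left { -1; -1/2; -3/8; -5/16; -9/32; -35/128; -69/256; -137/512 }, Right { -17/64; -1/4; 0 } -> simplest -273/1024
RBBRBBBRBBBB: Left { -1; -1/2; -3/8; -5/16; -9/32; -35/128; -69/256; -137/512; -273/1024 }, Right { -17/64; -1/4; 0 } -> simplest -545/2048
RBBRBBBRBBBBB: Left { -1; -1/2; -3/8; -5/16; -9/32; -35/128; -69/256; -137/512; -273/1024; -545/2048 }, Right { -17/64; -1/4; 0 } -> simplest -1089/4096
RBBRBBBRBBBBBB: Left { -1; -1/2; -3/8; -5/16; -9/32; -35/128; -69/256; -137/512; -273/1024; -545/2048; -1089/4096 }, Right { -17/64; -1/4; 0 } -> simplest -2177/8192
RBBRBBBRBBBBBBR: Left { -1; -1/2; -3/8; -5/16; -9/32; -35/128; -69/256; -137/512; -273/1024; -545/2048; -1089/4096 }, Right { -2177/8192; -17/64; -1/4; 0 } -> simplest -4355/16384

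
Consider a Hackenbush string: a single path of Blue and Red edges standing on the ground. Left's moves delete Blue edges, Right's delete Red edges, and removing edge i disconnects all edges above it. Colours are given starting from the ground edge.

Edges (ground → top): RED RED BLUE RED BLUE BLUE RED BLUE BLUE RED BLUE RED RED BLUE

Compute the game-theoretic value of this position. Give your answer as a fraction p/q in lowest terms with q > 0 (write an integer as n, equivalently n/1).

-6445/4096

R: Left { · }, Right { 0 } ⇒ simplest -1
RR: Left { · }, Right { -1 0 } ⇒ simplest -2
RRB: Left { -2 }, Right { -1 0 } ⇒ simplest -3/2
RRBR: Left { -2 }, Right { -3/2 -1 0 } ⇒ simplest -7/4
RRBRB: Left { -2 -7/4 }, Right { -3/2 -1 0 } ⇒ simplest -13/8
RRBRBB: Left { -2 -7/4 -13/8 }, Right { -3/2 -1 0 } ⇒ simplest -25/16
RRBRBBR: Left { -2 -7/4 -13/8 }, Right { -25/16 -3/2 -1 0 } ⇒ simplest -51/32
RRBRBBRB: Left { -2 -7/4 -13/8 -51/32 }, Right { -25/16 -3/2 -1 0 } ⇒ simplest -101/64
RRBRBBRBB: Left { -2 -7/4 -13/8 -51/32 -101/64 }, Right { -25/16 -3/2 -1 0 } ⇒ simplest -201/128
RRBRBBRBBR: Left { -2 -7/4 -13/8 -51/32 -101/64 }, Right { -201/128 -25/16 -3/2 -1 0 } ⇒ simplest -403/256
RRBRBBRBBRB: Left { -2 -7/4 -13/8 -51/32 -101/64 -403/256 }, Right { -201/128 -25/16 -3/2 -1 0 } ⇒ simplest -805/512
RRBRBBRBBRBR: Left { -2 -7/4 -13/8 -51/32 -101/64 -403/256 }, Right { -805/512 -201/128 -25/16 -3/2 -1 0 } ⇒ simplest -1611/1024
RRBRBBRBBRBRR: Left { -2 -7/4 -13/8 -51/32 -101/64 -403/256 }, Right { -1611/1024 -805/512 -201/128 -25/16 -3/2 -1 0 } ⇒ simplest -3223/2048
RRBRBBRBBRBRRB: Left { -2 -7/4 -13/8 -51/32 -101/64 -403/256 -3223/2048 }, Right { -1611/1024 -805/512 -201/128 -25/16 -3/2 -1 0 } ⇒ simplest -6445/4096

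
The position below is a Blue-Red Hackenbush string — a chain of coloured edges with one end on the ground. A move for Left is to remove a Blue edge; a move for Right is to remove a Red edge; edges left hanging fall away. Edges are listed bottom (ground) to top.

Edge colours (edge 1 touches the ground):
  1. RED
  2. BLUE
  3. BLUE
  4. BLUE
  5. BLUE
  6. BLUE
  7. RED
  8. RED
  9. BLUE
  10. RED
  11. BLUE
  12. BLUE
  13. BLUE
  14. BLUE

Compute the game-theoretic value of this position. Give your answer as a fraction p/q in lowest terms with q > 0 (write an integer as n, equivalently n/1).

R: Left { — }, Right { 0 } → simplest -1
RB: Left { -1 }, Right { 0 } → simplest -1/2
RBB: Left { -1,-1/2 }, Right { 0 } → simplest -1/4
RBBB: Left { -1,-1/2,-1/4 }, Right { 0 } → simplest -1/8
RBBBB: Left { -1,-1/2,-1/4,-1/8 }, Right { 0 } → simplest -1/16
RBBBBB: Left { -1,-1/2,-1/4,-1/8,-1/16 }, Right { 0 } → simplest -1/32
RBBBBBR: Left { -1,-1/2,-1/4,-1/8,-1/16 }, Right { -1/32,0 } → simplest -3/64
RBBBBBRR: Left { -1,-1/2,-1/4,-1/8,-1/16 }, Right { -3/64,-1/32,0 } → simplest -7/128
RBBBBBRRB: Left { -1,-1/2,-1/4,-1/8,-1/16,-7/128 }, Right { -3/64,-1/32,0 } → simplest -13/256
RBBBBBRRBR: Left { -1,-1/2,-1/4,-1/8,-1/16,-7/128 }, Right { -13/256,-3/64,-1/32,0 } → simplest -27/512
RBBBBBRRBRB: Left { -1,-1/2,-1/4,-1/8,-1/16,-7/128,-27/512 }, Right { -13/256,-3/64,-1/32,0 } → simplest -53/1024
RBBBBBRRBRBB: Left { -1,-1/2,-1/4,-1/8,-1/16,-7/128,-27/512,-53/1024 }, Right { -13/256,-3/64,-1/32,0 } → simplest -105/2048
RBBBBBRRBRBBB: Left { -1,-1/2,-1/4,-1/8,-1/16,-7/128,-27/512,-53/1024,-105/2048 }, Right { -13/256,-3/64,-1/32,0 } → simplest -209/4096
RBBBBBRRBRBBBB: Left { -1,-1/2,-1/4,-1/8,-1/16,-7/128,-27/512,-53/1024,-105/2048,-209/4096 }, Right { -13/256,-3/64,-1/32,0 } → simplest -417/8192

-417/8192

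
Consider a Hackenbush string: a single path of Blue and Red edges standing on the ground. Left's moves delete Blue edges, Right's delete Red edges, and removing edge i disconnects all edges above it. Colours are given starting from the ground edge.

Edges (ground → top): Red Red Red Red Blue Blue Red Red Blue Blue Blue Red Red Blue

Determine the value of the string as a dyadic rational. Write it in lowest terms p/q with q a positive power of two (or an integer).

Recurse on prefixes of the 14-edge string Red Red Red Red Blue Blue Red Red Blue Blue Blue Red Red Blue:
val(R) = { · | 0 } = -1
val(RR) = { · | -1 0 } = -2
val(RRR) = { · | -2 -1 0 } = -3
val(RRRR) = { · | -3 -2 -1 0 } = -4
val(RRRRB) = { -4 | -3 -2 -1 0 } = -7/2
val(RRRRBB) = { -4 -7/2 | -3 -2 -1 0 } = -13/4
val(RRRRBBR) = { -4 -7/2 | -13/4 -3 -2 -1 0 } = -27/8
val(RRRRBBRR) = { -4 -7/2 | -27/8 -13/4 -3 -2 -1 0 } = -55/16
val(RRRRBBRRB) = { -4 -7/2 -55/16 | -27/8 -13/4 -3 -2 -1 0 } = -109/32
val(RRRRBBRRBB) = { -4 -7/2 -55/16 -109/32 | -27/8 -13/4 -3 -2 -1 0 } = -217/64
val(RRRRBBRRBBB) = { -4 -7/2 -55/16 -109/32 -217/64 | -27/8 -13/4 -3 -2 -1 0 } = -433/128
val(RRRRBBRRBBBR) = { -4 -7/2 -55/16 -109/32 -217/64 | -433/128 -27/8 -13/4 -3 -2 -1 0 } = -867/256
val(RRRRBBRRBBBRR) = { -4 -7/2 -55/16 -109/32 -217/64 | -867/256 -433/128 -27/8 -13/4 -3 -2 -1 0 } = -1735/512
val(RRRRBBRRBBBRRB) = { -4 -7/2 -55/16 -109/32 -217/64 -1735/512 | -867/256 -433/128 -27/8 -13/4 -3 -2 -1 0 } = -3469/1024

-3469/1024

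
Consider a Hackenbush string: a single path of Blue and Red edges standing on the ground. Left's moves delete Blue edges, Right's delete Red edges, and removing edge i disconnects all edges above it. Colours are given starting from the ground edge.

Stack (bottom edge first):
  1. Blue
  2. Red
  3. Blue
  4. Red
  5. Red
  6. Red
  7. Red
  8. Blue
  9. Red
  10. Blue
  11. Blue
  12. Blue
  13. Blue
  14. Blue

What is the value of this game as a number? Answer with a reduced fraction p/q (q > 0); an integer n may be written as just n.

v_1 [B]  L=[0]  R=[·]  ⇒ 1
v_2 [BR]  L=[0]  R=[1]  ⇒ 1/2
v_3 [BRB]  L=[0, 1/2]  R=[1]  ⇒ 3/4
v_4 [BRBR]  L=[0, 1/2]  R=[3/4, 1]  ⇒ 5/8
v_5 [BRBRR]  L=[0, 1/2]  R=[5/8, 3/4, 1]  ⇒ 9/16
v_6 [BRBRRR]  L=[0, 1/2]  R=[9/16, 5/8, 3/4, 1]  ⇒ 17/32
v_7 [BRBRRRR]  L=[0, 1/2]  R=[17/32, 9/16, 5/8, 3/4, 1]  ⇒ 33/64
v_8 [BRBRRRRB]  L=[0, 1/2, 33/64]  R=[17/32, 9/16, 5/8, 3/4, 1]  ⇒ 67/128
v_9 [BRBRRRRBR]  L=[0, 1/2, 33/64]  R=[67/128, 17/32, 9/16, 5/8, 3/4, 1]  ⇒ 133/256
v_10 [BRBRRRRBRB]  L=[0, 1/2, 33/64, 133/256]  R=[67/128, 17/32, 9/16, 5/8, 3/4, 1]  ⇒ 267/512
v_11 [BRBRRRRBRBB]  L=[0, 1/2, 33/64, 133/256, 267/512]  R=[67/128, 17/32, 9/16, 5/8, 3/4, 1]  ⇒ 535/1024
v_12 [BRBRRRRBRBBB]  L=[0, 1/2, 33/64, 133/256, 267/512, 535/1024]  R=[67/128, 17/32, 9/16, 5/8, 3/4, 1]  ⇒ 1071/2048
v_13 [BRBRRRRBRBBBB]  L=[0, 1/2, 33/64, 133/256, 267/512, 535/1024, 1071/2048]  R=[67/128, 17/32, 9/16, 5/8, 3/4, 1]  ⇒ 2143/4096
v_14 [BRBRRRRBRBBBBB]  L=[0, 1/2, 33/64, 133/256, 267/512, 535/1024, 1071/2048, 2143/4096]  R=[67/128, 17/32, 9/16, 5/8, 3/4, 1]  ⇒ 4287/8192

4287/8192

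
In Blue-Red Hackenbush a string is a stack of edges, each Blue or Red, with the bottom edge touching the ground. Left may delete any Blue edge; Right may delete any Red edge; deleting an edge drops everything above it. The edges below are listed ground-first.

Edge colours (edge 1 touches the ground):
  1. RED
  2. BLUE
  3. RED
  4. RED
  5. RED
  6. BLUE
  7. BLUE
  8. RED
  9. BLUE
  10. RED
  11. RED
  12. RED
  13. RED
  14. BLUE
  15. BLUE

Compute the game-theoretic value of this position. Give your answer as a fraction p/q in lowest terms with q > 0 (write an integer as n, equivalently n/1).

-14713/16384

Build val(s[:k]) for k = 1..15, string s = RED BLUE RED RED RED BLUE BLUE RED BLUE RED RED RED RED BLUE BLUE.
R: Left { (no moves) }, Right { 0 } — simplest -1
RB: Left { -1 }, Right { 0 } — simplest -1/2
RBR: Left { -1 }, Right { -1/2; 0 } — simplest -3/4
RBRR: Left { -1 }, Right { -3/4; -1/2; 0 } — simplest -7/8
RBRRR: Left { -1 }, Right { -7/8; -3/4; -1/2; 0 } — simplest -15/16
RBRRRB: Left { -1; -15/16 }, Right { -7/8; -3/4; -1/2; 0 } — simplest -29/32
RBRRRBB: Left { -1; -15/16; -29/32 }, Right { -7/8; -3/4; -1/2; 0 } — simplest -57/64
RBRRRBBR: Left { -1; -15/16; -29/32 }, Right { -57/64; -7/8; -3/4; -1/2; 0 } — simplest -115/128
RBRRRBBRB: Left { -1; -15/16; -29/32; -115/128 }, Right { -57/64; -7/8; -3/4; -1/2; 0 } — simplest -229/256
RBRRRBBRBR: Left { -1; -15/16; -29/32; -115/128 }, Right { -229/256; -57/64; -7/8; -3/4; -1/2; 0 } — simplest -459/512
RBRRRBBRBRR: Left { -1; -15/16; -29/32; -115/128 }, Right { -459/512; -229/256; -57/64; -7/8; -3/4; -1/2; 0 } — simplest -919/1024
RBRRRBBRBRRR: Left { -1; -15/16; -29/32; -115/128 }, Right { -919/1024; -459/512; -229/256; -57/64; -7/8; -3/4; -1/2; 0 } — simplest -1839/2048
RBRRRBBRBRRRR: Left { -1; -15/16; -29/32; -115/128 }, Right { -1839/2048; -919/1024; -459/512; -229/256; -57/64; -7/8; -3/4; -1/2; 0 } — simplest -3679/4096
RBRRRBBRBRRRRB: Left { -1; -15/16; -29/32; -115/128; -3679/4096 }, Right { -1839/2048; -919/1024; -459/512; -229/256; -57/64; -7/8; -3/4; -1/2; 0 } — simplest -7357/8192
RBRRRBBRBRRRRBB: Left { -1; -15/16; -29/32; -115/128; -3679/4096; -7357/8192 }, Right { -1839/2048; -919/1024; -459/512; -229/256; -57/64; -7/8; -3/4; -1/2; 0 } — simplest -14713/16384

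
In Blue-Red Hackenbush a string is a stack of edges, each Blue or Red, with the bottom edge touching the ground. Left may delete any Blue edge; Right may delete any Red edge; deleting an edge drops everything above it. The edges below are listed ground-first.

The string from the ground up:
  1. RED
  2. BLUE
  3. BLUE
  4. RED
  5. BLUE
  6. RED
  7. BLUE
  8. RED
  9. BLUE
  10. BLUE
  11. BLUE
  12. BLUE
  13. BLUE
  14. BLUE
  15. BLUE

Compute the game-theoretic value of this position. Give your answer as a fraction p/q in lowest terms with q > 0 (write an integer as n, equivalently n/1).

-5377/16384

Recurse on prefixes of the 15-edge string RED BLUE BLUE RED BLUE RED BLUE RED BLUE BLUE BLUE BLUE BLUE BLUE BLUE:
step 1: add RED to get R; options L={ · } R={ 0 } = -1
step 2: add BLUE to get RB; options L={ -1 } R={ 0 } = -1/2
step 3: add BLUE to get RBB; options L={ -1 -1/2 } R={ 0 } = -1/4
step 4: add RED to get RBBR; options L={ -1 -1/2 } R={ -1/4 0 } = -3/8
step 5: add BLUE to get RBBRB; options L={ -1 -1/2 -3/8 } R={ -1/4 0 } = -5/16
step 6: add RED to get RBBRBR; options L={ -1 -1/2 -3/8 } R={ -5/16 -1/4 0 } = -11/32
step 7: add BLUE to get RBBRBRB; options L={ -1 -1/2 -3/8 -11/32 } R={ -5/16 -1/4 0 } = -21/64
step 8: add RED to get RBBRBRBR; options L={ -1 -1/2 -3/8 -11/32 } R={ -21/64 -5/16 -1/4 0 } = -43/128
step 9: add BLUE to get RBBRBRBRB; options L={ -1 -1/2 -3/8 -11/32 -43/128 } R={ -21/64 -5/16 -1/4 0 } = -85/256
step 10: add BLUE to get RBBRBRBRBB; options L={ -1 -1/2 -3/8 -11/32 -43/128 -85/256 } R={ -21/64 -5/16 -1/4 0 } = -169/512
step 11: add BLUE to get RBBRBRBRBBB; options L={ -1 -1/2 -3/8 -11/32 -43/128 -85/256 -169/512 } R={ -21/64 -5/16 -1/4 0 } = -337/1024
step 12: add BLUE to get RBBRBRBRBBBB; options L={ -1 -1/2 -3/8 -11/32 -43/128 -85/256 -169/512 -337/1024 } R={ -21/64 -5/16 -1/4 0 } = -673/2048
step 13: add BLUE to get RBBRBRBRBBBBB; options L={ -1 -1/2 -3/8 -11/32 -43/128 -85/256 -169/512 -337/1024 -673/2048 } R={ -21/64 -5/16 -1/4 0 } = -1345/4096
step 14: add BLUE to get RBBRBRBRBBBBBB; options L={ -1 -1/2 -3/8 -11/32 -43/128 -85/256 -169/512 -337/1024 -673/2048 -1345/4096 } R={ -21/64 -5/16 -1/4 0 } = -2689/8192
step 15: add BLUE to get RBBRBRBRBBBBBBB; options L={ -1 -1/2 -3/8 -11/32 -43/128 -85/256 -169/512 -337/1024 -673/2048 -1345/4096 -2689/8192 } R={ -21/64 -5/16 -1/4 0 } = -5377/16384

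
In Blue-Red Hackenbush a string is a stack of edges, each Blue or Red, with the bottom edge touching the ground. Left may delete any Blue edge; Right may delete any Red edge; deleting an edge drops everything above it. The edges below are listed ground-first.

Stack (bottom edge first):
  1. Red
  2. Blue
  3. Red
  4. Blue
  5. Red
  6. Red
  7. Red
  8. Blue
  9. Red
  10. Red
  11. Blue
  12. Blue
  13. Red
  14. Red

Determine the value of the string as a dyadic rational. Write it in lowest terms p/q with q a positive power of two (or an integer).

-5991/8192

step 1: add Red to get R; options L={ none } R={ 0 } → -1
step 2: add Blue to get RB; options L={ -1 } R={ 0 } → -1/2
step 3: add Red to get RBR; options L={ -1 } R={ -1/2, 0 } → -3/4
step 4: add Blue to get RBRB; options L={ -1, -3/4 } R={ -1/2, 0 } → -5/8
step 5: add Red to get RBRBR; options L={ -1, -3/4 } R={ -5/8, -1/2, 0 } → -11/16
step 6: add Red to get RBRBRR; options L={ -1, -3/4 } R={ -11/16, -5/8, -1/2, 0 } → -23/32
step 7: add Red to get RBRBRRR; options L={ -1, -3/4 } R={ -23/32, -11/16, -5/8, -1/2, 0 } → -47/64
step 8: add Blue to get RBRBRRRB; options L={ -1, -3/4, -47/64 } R={ -23/32, -11/16, -5/8, -1/2, 0 } → -93/128
step 9: add Red to get RBRBRRRBR; options L={ -1, -3/4, -47/64 } R={ -93/128, -23/32, -11/16, -5/8, -1/2, 0 } → -187/256
step 10: add Red to get RBRBRRRBRR; options L={ -1, -3/4, -47/64 } R={ -187/256, -93/128, -23/32, -11/16, -5/8, -1/2, 0 } → -375/512
step 11: add Blue to get RBRBRRRBRRB; options L={ -1, -3/4, -47/64, -375/512 } R={ -187/256, -93/128, -23/32, -11/16, -5/8, -1/2, 0 } → -749/1024
step 12: add Blue to get RBRBRRRBRRBB; options L={ -1, -3/4, -47/64, -375/512, -749/1024 } R={ -187/256, -93/128, -23/32, -11/16, -5/8, -1/2, 0 } → -1497/2048
step 13: add Red to get RBRBRRRBRRBBR; options L={ -1, -3/4, -47/64, -375/512, -749/1024 } R={ -1497/2048, -187/256, -93/128, -23/32, -11/16, -5/8, -1/2, 0 } → -2995/4096
step 14: add Red to get RBRBRRRBRRBBRR; options L={ -1, -3/4, -47/64, -375/512, -749/1024 } R={ -2995/4096, -1497/2048, -187/256, -93/128, -23/32, -11/16, -5/8, -1/2, 0 } → -5991/8192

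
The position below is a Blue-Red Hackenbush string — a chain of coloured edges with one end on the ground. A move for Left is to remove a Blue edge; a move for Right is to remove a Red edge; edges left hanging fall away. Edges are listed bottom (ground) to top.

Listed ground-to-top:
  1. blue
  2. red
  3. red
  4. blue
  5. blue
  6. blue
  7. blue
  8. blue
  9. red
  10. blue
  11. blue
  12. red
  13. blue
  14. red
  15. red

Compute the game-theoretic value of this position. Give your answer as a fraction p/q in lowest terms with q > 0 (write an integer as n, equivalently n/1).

value_1 [b]  L=[0]  R=[]  ⇒ 1
value_2 [br]  L=[0]  R=[1]  ⇒ 1/2
value_3 [brr]  L=[0]  R=[1/2 1]  ⇒ 1/4
value_4 [brrb]  L=[0 1/4]  R=[1/2 1]  ⇒ 3/8
value_5 [brrbb]  L=[0 1/4 3/8]  R=[1/2 1]  ⇒ 7/16
value_6 [brrbbb]  L=[0 1/4 3/8 7/16]  R=[1/2 1]  ⇒ 15/32
value_7 [brrbbbb]  L=[0 1/4 3/8 7/16 15/32]  R=[1/2 1]  ⇒ 31/64
value_8 [brrbbbbb]  L=[0 1/4 3/8 7/16 15/32 31/64]  R=[1/2 1]  ⇒ 63/128
value_9 [brrbbbbbr]  L=[0 1/4 3/8 7/16 15/32 31/64]  R=[63/128 1/2 1]  ⇒ 125/256
value_10 [brrbbbbbrb]  L=[0 1/4 3/8 7/16 15/32 31/64 125/256]  R=[63/128 1/2 1]  ⇒ 251/512
value_11 [brrbbbbbrbb]  L=[0 1/4 3/8 7/16 15/32 31/64 125/256 251/512]  R=[63/128 1/2 1]  ⇒ 503/1024
value_12 [brrbbbbbrbbr]  L=[0 1/4 3/8 7/16 15/32 31/64 125/256 251/512]  R=[503/1024 63/128 1/2 1]  ⇒ 1005/2048
value_13 [brrbbbbbrbbrb]  L=[0 1/4 3/8 7/16 15/32 31/64 125/256 251/512 1005/2048]  R=[503/1024 63/128 1/2 1]  ⇒ 2011/4096
value_14 [brrbbbbbrbbrbr]  L=[0 1/4 3/8 7/16 15/32 31/64 125/256 251/512 1005/2048]  R=[2011/4096 503/1024 63/128 1/2 1]  ⇒ 4021/8192
value_15 [brrbbbbbrbbrbrr]  L=[0 1/4 3/8 7/16 15/32 31/64 125/256 251/512 1005/2048]  R=[4021/8192 2011/4096 503/1024 63/128 1/2 1]  ⇒ 8041/16384

8041/16384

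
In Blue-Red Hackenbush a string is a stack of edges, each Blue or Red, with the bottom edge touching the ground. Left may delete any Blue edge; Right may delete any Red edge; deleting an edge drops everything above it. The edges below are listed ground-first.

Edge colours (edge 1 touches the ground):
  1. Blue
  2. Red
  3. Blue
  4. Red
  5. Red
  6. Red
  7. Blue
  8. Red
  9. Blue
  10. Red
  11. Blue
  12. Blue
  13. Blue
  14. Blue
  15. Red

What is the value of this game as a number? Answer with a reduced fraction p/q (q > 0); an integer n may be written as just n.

8893/16384

Prefix values for Blue Red Blue Red Red Red Blue Red Blue Red Blue Blue Blue Blue Red via {L|R} + simplicity:
edge 1 of 15 (Blue): { 0 |  } → 1
edge 2 of 15 (Red): { 0 | 1 } → 1/2
edge 3 of 15 (Blue): { 0 1/2 | 1 } → 3/4
edge 4 of 15 (Red): { 0 1/2 | 3/4 1 } → 5/8
edge 5 of 15 (Red): { 0 1/2 | 5/8 3/4 1 } → 9/16
edge 6 of 15 (Red): { 0 1/2 | 9/16 5/8 3/4 1 } → 17/32
edge 7 of 15 (Blue): { 0 1/2 17/32 | 9/16 5/8 3/4 1 } → 35/64
edge 8 of 15 (Red): { 0 1/2 17/32 | 35/64 9/16 5/8 3/4 1 } → 69/128
edge 9 of 15 (Blue): { 0 1/2 17/32 69/128 | 35/64 9/16 5/8 3/4 1 } → 139/256
edge 10 of 15 (Red): { 0 1/2 17/32 69/128 | 139/256 35/64 9/16 5/8 3/4 1 } → 277/512
edge 11 of 15 (Blue): { 0 1/2 17/32 69/128 277/512 | 139/256 35/64 9/16 5/8 3/4 1 } → 555/1024
edge 12 of 15 (Blue): { 0 1/2 17/32 69/128 277/512 555/1024 | 139/256 35/64 9/16 5/8 3/4 1 } → 1111/2048
edge 13 of 15 (Blue): { 0 1/2 17/32 69/128 277/512 555/1024 1111/2048 | 139/256 35/64 9/16 5/8 3/4 1 } → 2223/4096
edge 14 of 15 (Blue): { 0 1/2 17/32 69/128 277/512 555/1024 1111/2048 2223/4096 | 139/256 35/64 9/16 5/8 3/4 1 } → 4447/8192
edge 15 of 15 (Red): { 0 1/2 17/32 69/128 277/512 555/1024 1111/2048 2223/4096 | 4447/8192 139/256 35/64 9/16 5/8 3/4 1 } → 8893/16384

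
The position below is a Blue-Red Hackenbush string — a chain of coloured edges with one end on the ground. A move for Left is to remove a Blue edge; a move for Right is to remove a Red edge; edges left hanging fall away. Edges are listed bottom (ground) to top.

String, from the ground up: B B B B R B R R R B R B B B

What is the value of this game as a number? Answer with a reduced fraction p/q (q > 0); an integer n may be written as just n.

3631/1024

Build g(s[:k]) for k = 1..14, string s = B B B B R B R R R B R B B B.
1 of 14 · B · max L 0 · min R +∞ gives 1
2 of 14 · BB · max L 1 · min R +∞ gives 2
3 of 14 · BBB · max L 2 · min R +∞ gives 3
4 of 14 · BBBB · max L 3 · min R +∞ gives 4
5 of 14 · BBBBR · max L 3 · min R 4 gives 7/2
6 of 14 · BBBBRB · max L 7/2 · min R 4 gives 15/4
7 of 14 · BBBBRBR · max L 7/2 · min R 15/4 gives 29/8
8 of 14 · BBBBRBRR · max L 7/2 · min R 29/8 gives 57/16
9 of 14 · BBBBRBRRR · max L 7/2 · min R 57/16 gives 113/32
10 of 14 · BBBBRBRRRB · max L 113/32 · min R 57/16 gives 227/64
11 of 14 · BBBBRBRRRBR · max L 113/32 · min R 227/64 gives 453/128
12 of 14 · BBBBRBRRRBRB · max L 453/128 · min R 227/64 gives 907/256
13 of 14 · BBBBRBRRRBRBB · max L 907/256 · min R 227/64 gives 1815/512
14 of 14 · BBBBRBRRRBRBBB · max L 1815/512 · min R 227/64 gives 3631/1024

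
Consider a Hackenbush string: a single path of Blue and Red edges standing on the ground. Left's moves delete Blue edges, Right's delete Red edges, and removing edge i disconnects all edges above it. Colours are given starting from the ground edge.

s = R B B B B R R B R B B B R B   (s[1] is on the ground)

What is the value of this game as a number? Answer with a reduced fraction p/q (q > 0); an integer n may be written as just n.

Prefix values for R B B B B R R B R B B B R B via {L|R} + simplicity:
G(R) = {  | 0 } -> -1
G(RB) = { -1 | 0 } -> -1/2
G(RBB) = { -1; -1/2 | 0 } -> -1/4
G(RBBB) = { -1; -1/2; -1/4 | 0 } -> -1/8
G(RBBBB) = { -1; -1/2; -1/4; -1/8 | 0 } -> -1/16
G(RBBBBR) = { -1; -1/2; -1/4; -1/8 | -1/16; 0 } -> -3/32
G(RBBBBRR) = { -1; -1/2; -1/4; -1/8 | -3/32; -1/16; 0 } -> -7/64
G(RBBBBRRB) = { -1; -1/2; -1/4; -1/8; -7/64 | -3/32; -1/16; 0 } -> -13/128
G(RBBBBRRBR) = { -1; -1/2; -1/4; -1/8; -7/64 | -13/128; -3/32; -1/16; 0 } -> -27/256
G(RBBBBRRBRB) = { -1; -1/2; -1/4; -1/8; -7/64; -27/256 | -13/128; -3/32; -1/16; 0 } -> -53/512
G(RBBBBRRBRBB) = { -1; -1/2; -1/4; -1/8; -7/64; -27/256; -53/512 | -13/128; -3/32; -1/16; 0 } -> -105/1024
G(RBBBBRRBRBBB) = { -1; -1/2; -1/4; -1/8; -7/64; -27/256; -53/512; -105/1024 | -13/128; -3/32; -1/16; 0 } -> -209/2048
G(RBBBBRRBRBBBR) = { -1; -1/2; -1/4; -1/8; -7/64; -27/256; -53/512; -105/1024 | -209/2048; -13/128; -3/32; -1/16; 0 } -> -419/4096
G(RBBBBRRBRBBBRB) = { -1; -1/2; -1/4; -1/8; -7/64; -27/256; -53/512; -105/1024; -419/4096 | -209/2048; -13/128; -3/32; -1/16; 0 } -> -837/8192

-837/8192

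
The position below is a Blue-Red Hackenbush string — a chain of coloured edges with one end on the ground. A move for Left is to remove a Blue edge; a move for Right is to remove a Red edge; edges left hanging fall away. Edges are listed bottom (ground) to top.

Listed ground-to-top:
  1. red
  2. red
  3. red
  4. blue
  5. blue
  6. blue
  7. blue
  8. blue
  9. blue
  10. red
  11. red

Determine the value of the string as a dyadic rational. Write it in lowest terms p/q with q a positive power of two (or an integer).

-519/256

edge 1 of 11 (red): {  | 0 } -> -1
edge 2 of 11 (red): {  | -1; 0 } -> -2
edge 3 of 11 (red): {  | -2; -1; 0 } -> -3
edge 4 of 11 (blue): { -3 | -2; -1; 0 } -> -5/2
edge 5 of 11 (blue): { -3; -5/2 | -2; -1; 0 } -> -9/4
edge 6 of 11 (blue): { -3; -5/2; -9/4 | -2; -1; 0 } -> -17/8
edge 7 of 11 (blue): { -3; -5/2; -9/4; -17/8 | -2; -1; 0 } -> -33/16
edge 8 of 11 (blue): { -3; -5/2; -9/4; -17/8; -33/16 | -2; -1; 0 } -> -65/32
edge 9 of 11 (blue): { -3; -5/2; -9/4; -17/8; -33/16; -65/32 | -2; -1; 0 } -> -129/64
edge 10 of 11 (red): { -3; -5/2; -9/4; -17/8; -33/16; -65/32 | -129/64; -2; -1; 0 } -> -259/128
edge 11 of 11 (red): { -3; -5/2; -9/4; -17/8; -33/16; -65/32 | -259/128; -129/64; -2; -1; 0 } -> -519/256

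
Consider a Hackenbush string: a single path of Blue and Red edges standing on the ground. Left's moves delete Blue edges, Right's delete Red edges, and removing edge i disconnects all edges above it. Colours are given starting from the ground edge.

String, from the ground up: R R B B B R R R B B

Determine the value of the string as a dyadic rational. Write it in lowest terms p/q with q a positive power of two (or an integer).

-313/256

Prefix values for R R B B B R R R B B via {L|R} + simplicity:
val(R) = { ∅ | 0 } ⇒ -1
val(RR) = { ∅ | -1 0 } ⇒ -2
val(RRB) = { -2 | -1 0 } ⇒ -3/2
val(RRBB) = { -2 -3/2 | -1 0 } ⇒ -5/4
val(RRBBB) = { -2 -3/2 -5/4 | -1 0 } ⇒ -9/8
val(RRBBBR) = { -2 -3/2 -5/4 | -9/8 -1 0 } ⇒ -19/16
val(RRBBBRR) = { -2 -3/2 -5/4 | -19/16 -9/8 -1 0 } ⇒ -39/32
val(RRBBBRRR) = { -2 -3/2 -5/4 | -39/32 -19/16 -9/8 -1 0 } ⇒ -79/64
val(RRBBBRRRB) = { -2 -3/2 -5/4 -79/64 | -39/32 -19/16 -9/8 -1 0 } ⇒ -157/128
val(RRBBBRRRBB) = { -2 -3/2 -5/4 -79/64 -157/128 | -39/32 -19/16 -9/8 -1 0 } ⇒ -313/256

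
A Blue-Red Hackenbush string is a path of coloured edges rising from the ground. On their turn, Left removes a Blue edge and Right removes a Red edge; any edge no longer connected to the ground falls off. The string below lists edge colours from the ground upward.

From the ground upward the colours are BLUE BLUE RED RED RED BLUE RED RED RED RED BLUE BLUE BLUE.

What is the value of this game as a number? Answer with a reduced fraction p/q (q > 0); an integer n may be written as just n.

edge 1 of 13 (BLUE): { 0 | — } => 1
edge 2 of 13 (BLUE): { 0,1 | — } => 2
edge 3 of 13 (RED): { 0,1 | 2 } => 3/2
edge 4 of 13 (RED): { 0,1 | 3/2,2 } => 5/4
edge 5 of 13 (RED): { 0,1 | 5/4,3/2,2 } => 9/8
edge 6 of 13 (BLUE): { 0,1,9/8 | 5/4,3/2,2 } => 19/16
edge 7 of 13 (RED): { 0,1,9/8 | 19/16,5/4,3/2,2 } => 37/32
edge 8 of 13 (RED): { 0,1,9/8 | 37/32,19/16,5/4,3/2,2 } => 73/64
edge 9 of 13 (RED): { 0,1,9/8 | 73/64,37/32,19/16,5/4,3/2,2 } => 145/128
edge 10 of 13 (RED): { 0,1,9/8 | 145/128,73/64,37/32,19/16,5/4,3/2,2 } => 289/256
edge 11 of 13 (BLUE): { 0,1,9/8,289/256 | 145/128,73/64,37/32,19/16,5/4,3/2,2 } => 579/512
edge 12 of 13 (BLUE): { 0,1,9/8,289/256,579/512 | 145/128,73/64,37/32,19/16,5/4,3/2,2 } => 1159/1024
edge 13 of 13 (BLUE): { 0,1,9/8,289/256,579/512,1159/1024 | 145/128,73/64,37/32,19/16,5/4,3/2,2 } => 2319/2048

2319/2048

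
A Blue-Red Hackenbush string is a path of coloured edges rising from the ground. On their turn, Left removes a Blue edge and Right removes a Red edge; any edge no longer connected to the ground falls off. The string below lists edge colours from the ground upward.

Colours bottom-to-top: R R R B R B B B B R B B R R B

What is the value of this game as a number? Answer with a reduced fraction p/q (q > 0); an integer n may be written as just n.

Recurse on prefixes of the 15-edge string R R R B R B B B B R B B R R B:
g(R) = {  | 0 } -> -1
g(RR) = {  | -1,0 } -> -2
g(RRR) = {  | -2,-1,0 } -> -3
g(RRRB) = { -3 | -2,-1,0 } -> -5/2
g(RRRBR) = { -3 | -5/2,-2,-1,0 } -> -11/4
g(RRRBRB) = { -3,-11/4 | -5/2,-2,-1,0 } -> -21/8
g(RRRBRBB) = { -3,-11/4,-21/8 | -5/2,-2,-1,0 } -> -41/16
g(RRRBRBBB) = { -3,-11/4,-21/8,-41/16 | -5/2,-2,-1,0 } -> -81/32
g(RRRBRBBBB) = { -3,-11/4,-21/8,-41/16,-81/32 | -5/2,-2,-1,0 } -> -161/64
g(RRRBRBBBBR) = { -3,-11/4,-21/8,-41/16,-81/32 | -161/64,-5/2,-2,-1,0 } -> -323/128
g(RRRBRBBBBRB) = { -3,-11/4,-21/8,-41/16,-81/32,-323/128 | -161/64,-5/2,-2,-1,0 } -> -645/256
g(RRRBRBBBBRBB) = { -3,-11/4,-21/8,-41/16,-81/32,-323/128,-645/256 | -161/64,-5/2,-2,-1,0 } -> -1289/512
g(RRRBRBBBBRBBR) = { -3,-11/4,-21/8,-41/16,-81/32,-323/128,-645/256 | -1289/512,-161/64,-5/2,-2,-1,0 } -> -2579/1024
g(RRRBRBBBBRBBRR) = { -3,-11/4,-21/8,-41/16,-81/32,-323/128,-645/256 | -2579/1024,-1289/512,-161/64,-5/2,-2,-1,0 } -> -5159/2048
g(RRRBRBBBBRBBRRB) = { -3,-11/4,-21/8,-41/16,-81/32,-323/128,-645/256,-5159/2048 | -2579/1024,-1289/512,-161/64,-5/2,-2,-1,0 } -> -10317/4096

-10317/4096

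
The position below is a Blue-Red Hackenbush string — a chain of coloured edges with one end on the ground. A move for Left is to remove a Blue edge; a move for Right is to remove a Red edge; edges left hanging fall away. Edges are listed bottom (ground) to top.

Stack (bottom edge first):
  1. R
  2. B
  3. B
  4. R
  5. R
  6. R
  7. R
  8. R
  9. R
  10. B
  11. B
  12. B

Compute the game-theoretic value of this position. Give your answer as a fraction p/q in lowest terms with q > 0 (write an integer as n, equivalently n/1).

-1009/2048

G_1 [R]  L=[—]  R=[0]  so -1
G_2 [RB]  L=[-1]  R=[0]  so -1/2
G_3 [RBB]  L=[-1,-1/2]  R=[0]  so -1/4
G_4 [RBBR]  L=[-1,-1/2]  R=[-1/4,0]  so -3/8
G_5 [RBBRR]  L=[-1,-1/2]  R=[-3/8,-1/4,0]  so -7/16
G_6 [RBBRRR]  L=[-1,-1/2]  R=[-7/16,-3/8,-1/4,0]  so -15/32
G_7 [RBBRRRR]  L=[-1,-1/2]  R=[-15/32,-7/16,-3/8,-1/4,0]  so -31/64
G_8 [RBBRRRRR]  L=[-1,-1/2]  R=[-31/64,-15/32,-7/16,-3/8,-1/4,0]  so -63/128
G_9 [RBBRRRRRR]  L=[-1,-1/2]  R=[-63/128,-31/64,-15/32,-7/16,-3/8,-1/4,0]  so -127/256
G_10 [RBBRRRRRRB]  L=[-1,-1/2,-127/256]  R=[-63/128,-31/64,-15/32,-7/16,-3/8,-1/4,0]  so -253/512
G_11 [RBBRRRRRRBB]  L=[-1,-1/2,-127/256,-253/512]  R=[-63/128,-31/64,-15/32,-7/16,-3/8,-1/4,0]  so -505/1024
G_12 [RBBRRRRRRBBB]  L=[-1,-1/2,-127/256,-253/512,-505/1024]  R=[-63/128,-31/64,-15/32,-7/16,-3/8,-1/4,0]  so -1009/2048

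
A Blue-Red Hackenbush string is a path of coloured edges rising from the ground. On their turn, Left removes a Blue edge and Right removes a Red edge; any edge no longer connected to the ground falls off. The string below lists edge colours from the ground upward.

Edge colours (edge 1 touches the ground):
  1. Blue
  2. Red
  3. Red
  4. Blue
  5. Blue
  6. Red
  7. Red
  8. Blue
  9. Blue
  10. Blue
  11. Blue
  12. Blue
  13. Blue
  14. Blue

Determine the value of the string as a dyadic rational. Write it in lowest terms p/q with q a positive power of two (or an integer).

3327/8192

Prefix values for Blue Red Red Blue Blue Red Red Blue Blue Blue Blue Blue Blue Blue via {L|R} + simplicity:
step 1: add Blue to get B; options L={ 0 } R={ — } so 1
step 2: add Red to get BR; options L={ 0 } R={ 1 } so 1/2
step 3: add Red to get BRR; options L={ 0 } R={ 1/2; 1 } so 1/4
step 4: add Blue to get BRRB; options L={ 0; 1/4 } R={ 1/2; 1 } so 3/8
step 5: add Blue to get BRRBB; options L={ 0; 1/4; 3/8 } R={ 1/2; 1 } so 7/16
step 6: add Red to get BRRBBR; options L={ 0; 1/4; 3/8 } R={ 7/16; 1/2; 1 } so 13/32
step 7: add Red to get BRRBBRR; options L={ 0; 1/4; 3/8 } R={ 13/32; 7/16; 1/2; 1 } so 25/64
step 8: add Blue to get BRRBBRRB; options L={ 0; 1/4; 3/8; 25/64 } R={ 13/32; 7/16; 1/2; 1 } so 51/128
step 9: add Blue to get BRRBBRRBB; options L={ 0; 1/4; 3/8; 25/64; 51/128 } R={ 13/32; 7/16; 1/2; 1 } so 103/256
step 10: add Blue to get BRRBBRRBBB; options L={ 0; 1/4; 3/8; 25/64; 51/128; 103/256 } R={ 13/32; 7/16; 1/2; 1 } so 207/512
step 11: add Blue to get BRRBBRRBBBB; options L={ 0; 1/4; 3/8; 25/64; 51/128; 103/256; 207/512 } R={ 13/32; 7/16; 1/2; 1 } so 415/1024
step 12: add Blue to get BRRBBRRBBBBB; options L={ 0; 1/4; 3/8; 25/64; 51/128; 103/256; 207/512; 415/1024 } R={ 13/32; 7/16; 1/2; 1 } so 831/2048
step 13: add Blue to get BRRBBRRBBBBBB; options L={ 0; 1/4; 3/8; 25/64; 51/128; 103/256; 207/512; 415/1024; 831/2048 } R={ 13/32; 7/16; 1/2; 1 } so 1663/4096
step 14: add Blue to get BRRBBRRBBBBBBB; options L={ 0; 1/4; 3/8; 25/64; 51/128; 103/256; 207/512; 415/1024; 831/2048; 1663/4096 } R={ 13/32; 7/16; 1/2; 1 } so 3327/8192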